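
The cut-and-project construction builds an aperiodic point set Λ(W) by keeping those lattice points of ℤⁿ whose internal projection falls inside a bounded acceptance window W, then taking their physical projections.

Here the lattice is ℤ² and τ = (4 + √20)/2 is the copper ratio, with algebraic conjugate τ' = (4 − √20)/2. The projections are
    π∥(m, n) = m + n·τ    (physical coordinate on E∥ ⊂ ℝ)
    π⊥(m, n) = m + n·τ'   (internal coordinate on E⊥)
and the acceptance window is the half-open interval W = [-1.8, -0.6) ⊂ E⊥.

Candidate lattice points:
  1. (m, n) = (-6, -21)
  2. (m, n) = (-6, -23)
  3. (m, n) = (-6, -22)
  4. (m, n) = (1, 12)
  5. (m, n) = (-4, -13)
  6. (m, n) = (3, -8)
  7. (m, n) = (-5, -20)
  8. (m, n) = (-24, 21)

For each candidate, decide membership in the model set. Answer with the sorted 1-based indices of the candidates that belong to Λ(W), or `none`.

1, 3, 5

τ' = (4−√20)/2 ≈ -0.23607.
[1] lift (-6,-21): star map gives -1.04257; window check -1.8 ≤ -1.04257 < -0.6 is true → IN Λ
[2] lift (-6,-23): star map gives -0.57044; window check -1.8 ≤ -0.57044 < -0.6 is false → out
[3] lift (-6,-22): star map gives -0.80650; window check -1.8 ≤ -0.80650 < -0.6 is true → IN Λ
[4] lift (1,12): star map gives -1.83282; window check -1.8 ≤ -1.83282 < -0.6 is false → out
[5] lift (-4,-13): star map gives -0.93112; window check -1.8 ≤ -0.93112 < -0.6 is true → IN Λ
[6] lift (3,-8): star map gives 4.88854; window check -1.8 ≤ 4.88854 < -0.6 is false → out
[7] lift (-5,-20): star map gives -0.27864; window check -1.8 ≤ -0.27864 < -0.6 is false → out
[8] lift (-24,21): star map gives -28.95743; window check -1.8 ≤ -28.95743 < -0.6 is false → out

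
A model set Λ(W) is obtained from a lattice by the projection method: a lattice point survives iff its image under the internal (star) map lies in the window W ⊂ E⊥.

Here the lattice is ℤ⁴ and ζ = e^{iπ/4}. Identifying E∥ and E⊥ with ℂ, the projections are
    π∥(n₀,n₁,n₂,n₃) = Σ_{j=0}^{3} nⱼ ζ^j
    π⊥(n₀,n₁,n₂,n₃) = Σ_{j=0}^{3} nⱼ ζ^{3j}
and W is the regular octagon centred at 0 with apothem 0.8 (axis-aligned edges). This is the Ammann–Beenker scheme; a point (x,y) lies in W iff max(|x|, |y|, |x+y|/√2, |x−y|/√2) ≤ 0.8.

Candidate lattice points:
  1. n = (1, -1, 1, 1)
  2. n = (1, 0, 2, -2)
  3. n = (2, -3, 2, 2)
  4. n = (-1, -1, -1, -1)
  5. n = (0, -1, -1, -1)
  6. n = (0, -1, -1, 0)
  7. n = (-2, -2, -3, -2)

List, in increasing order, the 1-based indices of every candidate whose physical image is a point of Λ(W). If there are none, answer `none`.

5, 6

Internal map: ζ^{3j} for j=0..3 gives (1,0), (−√2/2,√2/2), (0,−1), (√2/2,√2/2).
candidate 1: n = (1, -1, 1, 1) → π⊥ ≈ (+2.4142, -1.0000); max(|x|,|y|,|x±y|/√2) = 2.4142 > 0.8 ⇒ ∉ W
candidate 2: n = (1, 0, 2, -2) → π⊥ ≈ (-0.4142, -3.4142); max(|x|,|y|,|x±y|/√2) = 3.4142 > 0.8 ⇒ ∉ W
candidate 3: n = (2, -3, 2, 2) → π⊥ ≈ (+5.5355, -2.7071); max(|x|,|y|,|x±y|/√2) = 5.8284 > 0.8 ⇒ ∉ W
candidate 4: n = (-1, -1, -1, -1) → π⊥ ≈ (-1.0000, -0.4142); max(|x|,|y|,|x±y|/√2) = 1.0000 > 0.8 ⇒ ∉ W
candidate 5: n = (0, -1, -1, -1) → π⊥ ≈ (+0.0000, -0.4142); max(|x|,|y|,|x±y|/√2) = 0.4142 ≤ 0.8 ⇒ ∈ W
candidate 6: n = (0, -1, -1, 0) → π⊥ ≈ (+0.7071, +0.2929); max(|x|,|y|,|x±y|/√2) = 0.7071 ≤ 0.8 ⇒ ∈ W
candidate 7: n = (-2, -2, -3, -2) → π⊥ ≈ (-2.0000, +0.1716); max(|x|,|y|,|x±y|/√2) = 2.0000 > 0.8 ⇒ ∉ W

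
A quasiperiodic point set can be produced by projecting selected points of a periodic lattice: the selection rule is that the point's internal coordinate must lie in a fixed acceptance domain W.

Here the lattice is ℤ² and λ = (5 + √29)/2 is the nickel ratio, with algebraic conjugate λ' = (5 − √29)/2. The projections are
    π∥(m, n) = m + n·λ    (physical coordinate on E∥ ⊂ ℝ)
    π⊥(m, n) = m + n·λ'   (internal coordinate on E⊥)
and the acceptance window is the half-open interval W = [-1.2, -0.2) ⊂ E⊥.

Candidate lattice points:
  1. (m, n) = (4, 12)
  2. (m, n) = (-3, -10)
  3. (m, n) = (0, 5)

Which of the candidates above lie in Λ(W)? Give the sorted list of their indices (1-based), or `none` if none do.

2, 3

Compute λ' = (5−√29)/2 = -0.1926, so π⊥(m,n) = m -0.1926·n.
candidate 1: (m,n)=(4,12) → π∥ = 4+12·λ ≈ 66.3110, π⊥ = 4+12·λ' ≈ 1.6890 ∉ [-1.2, -0.2) ⇒ out
candidate 2: (m,n)=(-3,-10) → π∥ = -3-10·λ ≈ -54.9258, π⊥ = -3-10·λ' ≈ -1.0742 ∈ [-1.2, -0.2) ⇒ IN Λ
candidate 3: (m,n)=(0,5) → π∥ = 0+5·λ ≈ 25.9629, π⊥ = 0+5·λ' ≈ -0.9629 ∈ [-1.2, -0.2) ⇒ IN Λ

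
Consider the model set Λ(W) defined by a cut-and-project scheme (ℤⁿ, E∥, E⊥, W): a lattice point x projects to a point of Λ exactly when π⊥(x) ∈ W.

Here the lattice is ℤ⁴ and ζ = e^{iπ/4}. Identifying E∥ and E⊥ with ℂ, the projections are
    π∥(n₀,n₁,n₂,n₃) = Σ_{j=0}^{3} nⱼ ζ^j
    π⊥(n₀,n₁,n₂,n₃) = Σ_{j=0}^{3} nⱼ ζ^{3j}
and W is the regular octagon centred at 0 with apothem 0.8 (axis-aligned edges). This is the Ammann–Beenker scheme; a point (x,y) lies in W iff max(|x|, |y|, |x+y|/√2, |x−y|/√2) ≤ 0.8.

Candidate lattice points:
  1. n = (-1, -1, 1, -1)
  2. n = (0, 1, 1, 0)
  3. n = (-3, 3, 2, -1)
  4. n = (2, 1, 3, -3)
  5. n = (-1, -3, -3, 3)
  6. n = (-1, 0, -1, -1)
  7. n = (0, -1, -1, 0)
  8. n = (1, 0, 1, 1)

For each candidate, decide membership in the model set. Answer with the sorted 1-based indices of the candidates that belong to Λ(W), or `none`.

π⊥(n) = n₀ + n₁ζ³ + n₂ζ⁶ + n₃ζ⁹ where ζ = e^{iπ/4}.
candidate 1: n = (-1, -1, 1, -1) → π⊥ ≈ (-1.0000, -2.4142); max(|x|,|y|,|x±y|/√2) = 2.4142 > 0.8 ⇒ ∉ W
candidate 2: n = (0, 1, 1, 0) → π⊥ ≈ (-0.7071, -0.2929); max(|x|,|y|,|x±y|/√2) = 0.7071 ≤ 0.8 ⇒ ∈ W
candidate 3: n = (-3, 3, 2, -1) → π⊥ ≈ (-5.8284, -0.5858); max(|x|,|y|,|x±y|/√2) = 5.8284 > 0.8 ⇒ ∉ W
candidate 4: n = (2, 1, 3, -3) → π⊥ ≈ (-0.8284, -4.4142); max(|x|,|y|,|x±y|/√2) = 4.4142 > 0.8 ⇒ ∉ W
candidate 5: n = (-1, -3, -3, 3) → π⊥ ≈ (+3.2426, +3.0000); max(|x|,|y|,|x±y|/√2) = 4.4142 > 0.8 ⇒ ∉ W
candidate 6: n = (-1, 0, -1, -1) → π⊥ ≈ (-1.7071, +0.2929); max(|x|,|y|,|x±y|/√2) = 1.7071 > 0.8 ⇒ ∉ W
candidate 7: n = (0, -1, -1, 0) → π⊥ ≈ (+0.7071, +0.2929); max(|x|,|y|,|x±y|/√2) = 0.7071 ≤ 0.8 ⇒ ∈ W
candidate 8: n = (1, 0, 1, 1) → π⊥ ≈ (+1.7071, -0.2929); max(|x|,|y|,|x±y|/√2) = 1.7071 > 0.8 ⇒ ∉ W

2, 7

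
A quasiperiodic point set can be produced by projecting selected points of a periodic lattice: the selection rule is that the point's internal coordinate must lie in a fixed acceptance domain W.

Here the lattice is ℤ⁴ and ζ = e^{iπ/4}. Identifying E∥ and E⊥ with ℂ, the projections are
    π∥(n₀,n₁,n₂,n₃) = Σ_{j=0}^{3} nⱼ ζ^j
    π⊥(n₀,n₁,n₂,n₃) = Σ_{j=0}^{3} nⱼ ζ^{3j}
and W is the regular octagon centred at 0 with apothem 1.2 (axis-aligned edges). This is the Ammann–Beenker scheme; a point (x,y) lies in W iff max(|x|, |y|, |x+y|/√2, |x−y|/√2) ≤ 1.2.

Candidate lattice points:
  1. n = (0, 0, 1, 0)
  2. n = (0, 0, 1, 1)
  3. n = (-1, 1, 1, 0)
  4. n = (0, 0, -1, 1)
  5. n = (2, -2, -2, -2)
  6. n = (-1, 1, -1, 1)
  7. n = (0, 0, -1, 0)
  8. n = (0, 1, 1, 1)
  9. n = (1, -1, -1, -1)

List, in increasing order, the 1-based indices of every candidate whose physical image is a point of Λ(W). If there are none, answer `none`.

1, 2, 7, 8, 9

π⊥(n) = n₀ + n₁ζ³ + n₂ζ⁶ + n₃ζ⁹ where ζ = e^{iπ/4}.
candidate 1: n = (0, 0, 1, 0) → π⊥ ≈ (+0.0000, -1.0000); max(|x|,|y|,|x±y|/√2) = 1.0000 ≤ 1.2 ⇒ ∈ W
candidate 2: n = (0, 0, 1, 1) → π⊥ ≈ (+0.7071, -0.2929); max(|x|,|y|,|x±y|/√2) = 0.7071 ≤ 1.2 ⇒ ∈ W
candidate 3: n = (-1, 1, 1, 0) → π⊥ ≈ (-1.7071, -0.2929); max(|x|,|y|,|x±y|/√2) = 1.7071 > 1.2 ⇒ ∉ W
candidate 4: n = (0, 0, -1, 1) → π⊥ ≈ (+0.7071, +1.7071); max(|x|,|y|,|x±y|/√2) = 1.7071 > 1.2 ⇒ ∉ W
candidate 5: n = (2, -2, -2, -2) → π⊥ ≈ (+2.0000, -0.8284); max(|x|,|y|,|x±y|/√2) = 2.0000 > 1.2 ⇒ ∉ W
candidate 6: n = (-1, 1, -1, 1) → π⊥ ≈ (-1.0000, +2.4142); max(|x|,|y|,|x±y|/√2) = 2.4142 > 1.2 ⇒ ∉ W
candidate 7: n = (0, 0, -1, 0) → π⊥ ≈ (+0.0000, +1.0000); max(|x|,|y|,|x±y|/√2) = 1.0000 ≤ 1.2 ⇒ ∈ W
candidate 8: n = (0, 1, 1, 1) → π⊥ ≈ (+0.0000, +0.4142); max(|x|,|y|,|x±y|/√2) = 0.4142 ≤ 1.2 ⇒ ∈ W
candidate 9: n = (1, -1, -1, -1) → π⊥ ≈ (+1.0000, -0.4142); max(|x|,|y|,|x±y|/√2) = 1.0000 ≤ 1.2 ⇒ ∈ W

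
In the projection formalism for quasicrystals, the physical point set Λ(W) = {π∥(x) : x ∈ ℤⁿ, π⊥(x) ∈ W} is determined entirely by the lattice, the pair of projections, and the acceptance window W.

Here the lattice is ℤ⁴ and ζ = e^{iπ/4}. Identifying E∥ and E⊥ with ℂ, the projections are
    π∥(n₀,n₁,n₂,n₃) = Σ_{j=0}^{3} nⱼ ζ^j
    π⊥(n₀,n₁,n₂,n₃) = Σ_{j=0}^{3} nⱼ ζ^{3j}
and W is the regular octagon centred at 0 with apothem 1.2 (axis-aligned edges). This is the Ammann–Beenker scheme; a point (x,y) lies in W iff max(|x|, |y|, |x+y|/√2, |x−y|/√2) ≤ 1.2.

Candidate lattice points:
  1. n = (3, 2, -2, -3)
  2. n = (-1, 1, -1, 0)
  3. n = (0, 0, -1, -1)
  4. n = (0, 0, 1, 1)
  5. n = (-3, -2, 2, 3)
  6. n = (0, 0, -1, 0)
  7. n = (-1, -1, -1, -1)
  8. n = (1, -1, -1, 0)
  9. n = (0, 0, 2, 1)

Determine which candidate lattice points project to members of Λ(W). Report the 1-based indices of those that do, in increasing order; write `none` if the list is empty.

3, 4, 6, 7

With ζ = e^{iπ/4} the internal vectors are ζ^0,ζ^3,ζ^6,ζ^9.
candidate 1: n = (3, 2, -2, -3) → π⊥ ≈ (-0.5355, +1.2929); max(|x|,|y|,|x±y|/√2) = 1.2929 > 1.2 ⇒ ∉ W
candidate 2: n = (-1, 1, -1, 0) → π⊥ ≈ (-1.7071, +1.7071); max(|x|,|y|,|x±y|/√2) = 2.4142 > 1.2 ⇒ ∉ W
candidate 3: n = (0, 0, -1, -1) → π⊥ ≈ (-0.7071, +0.2929); max(|x|,|y|,|x±y|/√2) = 0.7071 ≤ 1.2 ⇒ ∈ W
candidate 4: n = (0, 0, 1, 1) → π⊥ ≈ (+0.7071, -0.2929); max(|x|,|y|,|x±y|/√2) = 0.7071 ≤ 1.2 ⇒ ∈ W
candidate 5: n = (-3, -2, 2, 3) → π⊥ ≈ (+0.5355, -1.2929); max(|x|,|y|,|x±y|/√2) = 1.2929 > 1.2 ⇒ ∉ W
candidate 6: n = (0, 0, -1, 0) → π⊥ ≈ (+0.0000, +1.0000); max(|x|,|y|,|x±y|/√2) = 1.0000 ≤ 1.2 ⇒ ∈ W
candidate 7: n = (-1, -1, -1, -1) → π⊥ ≈ (-1.0000, -0.4142); max(|x|,|y|,|x±y|/√2) = 1.0000 ≤ 1.2 ⇒ ∈ W
candidate 8: n = (1, -1, -1, 0) → π⊥ ≈ (+1.7071, +0.2929); max(|x|,|y|,|x±y|/√2) = 1.7071 > 1.2 ⇒ ∉ W
candidate 9: n = (0, 0, 2, 1) → π⊥ ≈ (+0.7071, -1.2929); max(|x|,|y|,|x±y|/√2) = 1.4142 > 1.2 ⇒ ∉ W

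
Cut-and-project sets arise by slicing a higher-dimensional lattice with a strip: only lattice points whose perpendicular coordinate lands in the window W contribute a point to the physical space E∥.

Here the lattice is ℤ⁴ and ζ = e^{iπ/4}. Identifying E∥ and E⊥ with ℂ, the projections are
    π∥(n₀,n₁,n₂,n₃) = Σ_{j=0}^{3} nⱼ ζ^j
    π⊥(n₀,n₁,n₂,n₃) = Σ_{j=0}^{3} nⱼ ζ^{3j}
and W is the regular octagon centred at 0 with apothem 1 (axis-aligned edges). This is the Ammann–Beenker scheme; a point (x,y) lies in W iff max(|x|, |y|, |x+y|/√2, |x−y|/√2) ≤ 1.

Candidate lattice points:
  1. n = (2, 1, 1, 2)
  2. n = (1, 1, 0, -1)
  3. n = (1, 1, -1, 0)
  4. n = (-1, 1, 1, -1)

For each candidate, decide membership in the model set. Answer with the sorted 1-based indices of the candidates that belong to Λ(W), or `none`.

2

With ζ = e^{iπ/4} the internal vectors are ζ^0,ζ^3,ζ^6,ζ^9.
candidate 1: n = (2, 1, 1, 2) → π⊥ ≈ (+2.707107, +1.121320); max(|x|,|y|,|x±y|/√2) = 2.707107 > 1 ⇒ ∉ W
candidate 2: n = (1, 1, 0, -1) → π⊥ ≈ (-0.414214, +0.000000); max(|x|,|y|,|x±y|/√2) = 0.414214 ≤ 1 ⇒ ∈ W
candidate 3: n = (1, 1, -1, 0) → π⊥ ≈ (+0.292893, +1.707107); max(|x|,|y|,|x±y|/√2) = 1.707107 > 1 ⇒ ∉ W
candidate 4: n = (-1, 1, 1, -1) → π⊥ ≈ (-2.414214, -1.000000); max(|x|,|y|,|x±y|/√2) = 2.414214 > 1 ⇒ ∉ W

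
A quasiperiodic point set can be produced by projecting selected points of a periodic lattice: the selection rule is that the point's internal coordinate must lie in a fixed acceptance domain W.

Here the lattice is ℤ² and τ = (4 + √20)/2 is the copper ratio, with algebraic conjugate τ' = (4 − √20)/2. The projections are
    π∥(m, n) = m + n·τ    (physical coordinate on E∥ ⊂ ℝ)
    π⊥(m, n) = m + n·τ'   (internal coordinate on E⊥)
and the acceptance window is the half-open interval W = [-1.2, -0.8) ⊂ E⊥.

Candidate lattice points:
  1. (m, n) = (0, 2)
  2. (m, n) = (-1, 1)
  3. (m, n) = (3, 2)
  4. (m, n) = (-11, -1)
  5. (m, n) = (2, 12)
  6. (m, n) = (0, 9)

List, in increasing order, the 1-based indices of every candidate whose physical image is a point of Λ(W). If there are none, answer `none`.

Compute τ' = (4−√20)/2 = -0.236068, so π⊥(m,n) = m -0.236068·n.
[1] lift (0,2): star map gives -0.472136; window check -1.2 ≤ -0.472136 < -0.8 is false → out
[2] lift (-1,1): star map gives -1.236068; window check -1.2 ≤ -1.236068 < -0.8 is false → out
[3] lift (3,2): star map gives 2.527864; window check -1.2 ≤ 2.527864 < -0.8 is false → out
[4] lift (-11,-1): star map gives -10.763932; window check -1.2 ≤ -10.763932 < -0.8 is false → out
[5] lift (2,12): star map gives -0.832816; window check -1.2 ≤ -0.832816 < -0.8 is true → IN Λ
[6] lift (0,9): star map gives -2.124612; window check -1.2 ≤ -2.124612 < -0.8 is false → out

5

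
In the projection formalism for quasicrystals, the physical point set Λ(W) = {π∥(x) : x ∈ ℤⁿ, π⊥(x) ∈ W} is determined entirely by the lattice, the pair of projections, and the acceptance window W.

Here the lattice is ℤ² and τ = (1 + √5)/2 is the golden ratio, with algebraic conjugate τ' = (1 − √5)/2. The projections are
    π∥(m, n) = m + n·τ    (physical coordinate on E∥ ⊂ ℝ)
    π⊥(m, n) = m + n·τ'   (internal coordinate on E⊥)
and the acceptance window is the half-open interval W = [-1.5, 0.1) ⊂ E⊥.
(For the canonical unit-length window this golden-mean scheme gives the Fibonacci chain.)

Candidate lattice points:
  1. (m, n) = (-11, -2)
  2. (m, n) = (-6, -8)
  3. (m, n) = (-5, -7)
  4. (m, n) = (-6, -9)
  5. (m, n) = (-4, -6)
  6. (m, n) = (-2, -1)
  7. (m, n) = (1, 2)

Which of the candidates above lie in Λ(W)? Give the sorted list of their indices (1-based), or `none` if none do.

2, 3, 4, 5, 6, 7

Numerically τ ≈ 1.61803 and τ' = −1/τ ≈ -0.61803.
candidate 1: (m,n)=(-11,-2) → π∥ = -11-2·τ ≈ -14.23607, π⊥ = -11-2·τ' ≈ -9.76393 ∉ [-1.5, 0.1) ⇒ out
candidate 2: (m,n)=(-6,-8) → π∥ = -6-8·τ ≈ -18.94427, π⊥ = -6-8·τ' ≈ -1.05573 ∈ [-1.5, 0.1) ⇒ IN Λ
candidate 3: (m,n)=(-5,-7) → π∥ = -5-7·τ ≈ -16.32624, π⊥ = -5-7·τ' ≈ -0.67376 ∈ [-1.5, 0.1) ⇒ IN Λ
candidate 4: (m,n)=(-6,-9) → π∥ = -6-9·τ ≈ -20.56231, π⊥ = -6-9·τ' ≈ -0.43769 ∈ [-1.5, 0.1) ⇒ IN Λ
candidate 5: (m,n)=(-4,-6) → π∥ = -4-6·τ ≈ -13.70820, π⊥ = -4-6·τ' ≈ -0.29180 ∈ [-1.5, 0.1) ⇒ IN Λ
candidate 6: (m,n)=(-2,-1) → π∥ = -2-1·τ ≈ -3.61803, π⊥ = -2-1·τ' ≈ -1.38197 ∈ [-1.5, 0.1) ⇒ IN Λ
candidate 7: (m,n)=(1,2) → π∥ = 1+2·τ ≈ 4.23607, π⊥ = 1+2·τ' ≈ -0.23607 ∈ [-1.5, 0.1) ⇒ IN Λ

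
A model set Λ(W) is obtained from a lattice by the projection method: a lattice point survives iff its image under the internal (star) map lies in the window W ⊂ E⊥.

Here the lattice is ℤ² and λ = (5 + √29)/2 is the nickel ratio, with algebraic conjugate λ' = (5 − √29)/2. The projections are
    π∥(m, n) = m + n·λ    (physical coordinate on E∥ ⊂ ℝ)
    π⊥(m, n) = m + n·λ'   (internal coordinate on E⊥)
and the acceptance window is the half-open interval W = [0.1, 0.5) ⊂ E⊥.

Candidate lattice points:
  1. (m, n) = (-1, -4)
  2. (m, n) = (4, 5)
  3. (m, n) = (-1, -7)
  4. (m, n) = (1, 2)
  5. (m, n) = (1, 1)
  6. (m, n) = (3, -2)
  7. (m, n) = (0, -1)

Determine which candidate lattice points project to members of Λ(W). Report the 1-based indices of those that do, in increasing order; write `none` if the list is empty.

Numerically λ ≈ 5.19258 and λ' = −1/λ ≈ -0.19258.
[1] lift (-1,-4): star map gives -0.22967; window check 0.1 ≤ -0.22967 < 0.5 is false → out
[2] lift (4,5): star map gives 3.03709; window check 0.1 ≤ 3.03709 < 0.5 is false → out
[3] lift (-1,-7): star map gives 0.34808; window check 0.1 ≤ 0.34808 < 0.5 is true → IN Λ
[4] lift (1,2): star map gives 0.61484; window check 0.1 ≤ 0.61484 < 0.5 is false → out
[5] lift (1,1): star map gives 0.80742; window check 0.1 ≤ 0.80742 < 0.5 is false → out
[6] lift (3,-2): star map gives 3.38516; window check 0.1 ≤ 3.38516 < 0.5 is false → out
[7] lift (0,-1): star map gives 0.19258; window check 0.1 ≤ 0.19258 < 0.5 is true → IN Λ

3, 7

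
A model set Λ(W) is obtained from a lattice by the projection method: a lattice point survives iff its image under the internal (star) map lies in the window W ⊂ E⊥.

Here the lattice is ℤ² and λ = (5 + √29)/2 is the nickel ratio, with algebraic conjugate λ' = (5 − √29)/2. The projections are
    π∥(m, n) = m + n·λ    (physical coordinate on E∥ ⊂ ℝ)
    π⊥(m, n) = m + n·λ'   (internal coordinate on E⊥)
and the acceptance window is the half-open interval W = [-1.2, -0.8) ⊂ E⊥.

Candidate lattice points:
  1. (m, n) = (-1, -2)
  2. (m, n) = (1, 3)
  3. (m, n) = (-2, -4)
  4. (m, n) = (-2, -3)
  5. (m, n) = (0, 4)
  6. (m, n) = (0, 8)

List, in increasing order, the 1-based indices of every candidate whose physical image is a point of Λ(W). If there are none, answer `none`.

Compute λ' = (5−√29)/2 = -0.19258, so π⊥(m,n) = m -0.19258·n.
candidate 1: (m,n)=(-1,-2) → π∥ = -1-2·λ ≈ -11.38516, π⊥ = -1-2·λ' ≈ -0.61484 ∉ [-1.2, -0.8) ⇒ out
candidate 2: (m,n)=(1,3) → π∥ = 1+3·λ ≈ 16.57775, π⊥ = 1+3·λ' ≈ 0.42225 ∉ [-1.2, -0.8) ⇒ out
candidate 3: (m,n)=(-2,-4) → π∥ = -2-4·λ ≈ -22.77033, π⊥ = -2-4·λ' ≈ -1.22967 ∉ [-1.2, -0.8) ⇒ out
candidate 4: (m,n)=(-2,-3) → π∥ = -2-3·λ ≈ -17.57775, π⊥ = -2-3·λ' ≈ -1.42225 ∉ [-1.2, -0.8) ⇒ out
candidate 5: (m,n)=(0,4) → π∥ = 0+4·λ ≈ 20.77033, π⊥ = 0+4·λ' ≈ -0.77033 ∉ [-1.2, -0.8) ⇒ out
candidate 6: (m,n)=(0,8) → π∥ = 0+8·λ ≈ 41.54066, π⊥ = 0+8·λ' ≈ -1.54066 ∉ [-1.2, -0.8) ⇒ out

none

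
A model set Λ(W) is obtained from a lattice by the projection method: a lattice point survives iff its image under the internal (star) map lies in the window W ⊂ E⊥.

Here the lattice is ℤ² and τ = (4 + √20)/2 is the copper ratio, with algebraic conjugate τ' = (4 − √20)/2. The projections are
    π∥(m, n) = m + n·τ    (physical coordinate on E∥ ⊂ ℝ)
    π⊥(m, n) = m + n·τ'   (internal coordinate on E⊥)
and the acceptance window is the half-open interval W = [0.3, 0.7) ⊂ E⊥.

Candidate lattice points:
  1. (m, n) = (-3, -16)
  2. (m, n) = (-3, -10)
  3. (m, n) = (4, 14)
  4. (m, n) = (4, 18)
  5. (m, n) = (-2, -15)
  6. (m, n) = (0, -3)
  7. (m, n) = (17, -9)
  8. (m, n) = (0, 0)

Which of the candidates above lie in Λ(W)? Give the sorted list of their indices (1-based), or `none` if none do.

τ' = (4−√20)/2 ≈ -0.236068.
#1 (-3,-16): internal coord -3 + (-16)·τ' = +0.777088; +0.777088 ∉ [0.3, 0.7) → out
#2 (-3,-10): internal coord -3 + (-10)·τ' = -0.639320; -0.639320 ∉ [0.3, 0.7) → out
#3 (4,14): internal coord 4 + (14)·τ' = +0.695048; +0.695048 ∈ [0.3, 0.7) → IN Λ
#4 (4,18): internal coord 4 + (18)·τ' = -0.249224; -0.249224 ∉ [0.3, 0.7) → out
#5 (-2,-15): internal coord -2 + (-15)·τ' = +1.541020; +1.541020 ∉ [0.3, 0.7) → out
#6 (0,-3): internal coord 0 + (-3)·τ' = +0.708204; +0.708204 ∉ [0.3, 0.7) → out
#7 (17,-9): internal coord 17 + (-9)·τ' = +19.124612; +19.124612 ∉ [0.3, 0.7) → out
#8 (0,0): internal coord 0 + (0)·τ' = +0.000000; +0.000000 ∉ [0.3, 0.7) → out

3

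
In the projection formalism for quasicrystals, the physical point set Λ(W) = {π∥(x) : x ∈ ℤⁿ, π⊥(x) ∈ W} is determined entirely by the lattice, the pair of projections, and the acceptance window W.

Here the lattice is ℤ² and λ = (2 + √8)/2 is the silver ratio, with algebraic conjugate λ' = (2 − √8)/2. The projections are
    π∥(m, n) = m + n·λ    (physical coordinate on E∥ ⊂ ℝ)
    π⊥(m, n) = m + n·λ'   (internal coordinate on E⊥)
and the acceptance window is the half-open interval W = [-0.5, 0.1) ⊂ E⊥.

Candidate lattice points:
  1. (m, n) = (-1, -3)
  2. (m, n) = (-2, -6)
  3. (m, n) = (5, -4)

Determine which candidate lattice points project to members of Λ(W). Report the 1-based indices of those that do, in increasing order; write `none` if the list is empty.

none

Compute λ' = (2−√8)/2 = -0.4142, so π⊥(m,n) = m -0.4142·n.
candidate 1: (m,n)=(-1,-3) → π∥ = -1-3·λ ≈ -8.2426, π⊥ = -1-3·λ' ≈ 0.2426 ∉ [-0.5, 0.1) ⇒ out
candidate 2: (m,n)=(-2,-6) → π∥ = -2-6·λ ≈ -16.4853, π⊥ = -2-6·λ' ≈ 0.4853 ∉ [-0.5, 0.1) ⇒ out
candidate 3: (m,n)=(5,-4) → π∥ = 5-4·λ ≈ -4.6569, π⊥ = 5-4·λ' ≈ 6.6569 ∉ [-0.5, 0.1) ⇒ out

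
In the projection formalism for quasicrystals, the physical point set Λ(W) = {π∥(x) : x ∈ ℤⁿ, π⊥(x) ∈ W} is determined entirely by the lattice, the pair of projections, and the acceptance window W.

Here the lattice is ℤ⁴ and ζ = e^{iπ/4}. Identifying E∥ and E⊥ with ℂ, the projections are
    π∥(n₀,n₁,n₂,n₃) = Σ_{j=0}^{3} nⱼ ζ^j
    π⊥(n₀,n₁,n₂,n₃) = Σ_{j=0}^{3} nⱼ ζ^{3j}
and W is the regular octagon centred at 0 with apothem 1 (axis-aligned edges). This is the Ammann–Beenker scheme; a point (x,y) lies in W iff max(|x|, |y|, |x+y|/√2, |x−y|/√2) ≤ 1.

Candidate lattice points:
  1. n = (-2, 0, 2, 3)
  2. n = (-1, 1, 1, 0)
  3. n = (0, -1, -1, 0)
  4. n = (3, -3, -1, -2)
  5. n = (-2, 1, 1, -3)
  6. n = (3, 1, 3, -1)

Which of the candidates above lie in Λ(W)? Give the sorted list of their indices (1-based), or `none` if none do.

1, 3

Internal map: ζ^{3j} for j=0..3 gives (1,0), (−√2/2,√2/2), (0,−1), (√2/2,√2/2).
#1 (-2, 0, 2, 3): internal (0.1213, 0.1213); octagon support 0.1716 vs apothem 1 → ∈ W
#2 (-1, 1, 1, 0): internal (-1.7071, -0.2929); octagon support 1.7071 vs apothem 1 → ∉ W
#3 (0, -1, -1, 0): internal (0.7071, 0.2929); octagon support 0.7071 vs apothem 1 → ∈ W
#4 (3, -3, -1, -2): internal (3.7071, -2.5355); octagon support 4.4142 vs apothem 1 → ∉ W
#5 (-2, 1, 1, -3): internal (-4.8284, -2.4142); octagon support 5.1213 vs apothem 1 → ∉ W
#6 (3, 1, 3, -1): internal (1.5858, -3.0000); octagon support 3.2426 vs apothem 1 → ∉ W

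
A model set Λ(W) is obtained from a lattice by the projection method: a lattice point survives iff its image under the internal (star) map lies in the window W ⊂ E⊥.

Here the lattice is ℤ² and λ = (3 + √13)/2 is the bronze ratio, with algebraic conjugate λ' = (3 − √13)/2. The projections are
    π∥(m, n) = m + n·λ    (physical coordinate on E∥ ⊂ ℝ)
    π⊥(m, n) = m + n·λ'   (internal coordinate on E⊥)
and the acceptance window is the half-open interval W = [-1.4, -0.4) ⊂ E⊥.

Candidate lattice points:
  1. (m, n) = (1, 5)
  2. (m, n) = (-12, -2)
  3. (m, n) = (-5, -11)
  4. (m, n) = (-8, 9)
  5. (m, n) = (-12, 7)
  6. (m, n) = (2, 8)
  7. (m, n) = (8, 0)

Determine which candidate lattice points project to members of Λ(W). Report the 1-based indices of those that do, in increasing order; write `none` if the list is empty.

Numerically λ ≈ 3.3028 and λ' = −1/λ ≈ -0.3028.
candidate 1: (m,n)=(1,5) → π∥ = 1+5·λ ≈ 17.5139, π⊥ = 1+5·λ' ≈ -0.5139 ∈ [-1.4, -0.4) ⇒ IN Λ
candidate 2: (m,n)=(-12,-2) → π∥ = -12-2·λ ≈ -18.6056, π⊥ = -12-2·λ' ≈ -11.3944 ∉ [-1.4, -0.4) ⇒ out
candidate 3: (m,n)=(-5,-11) → π∥ = -5-11·λ ≈ -41.3305, π⊥ = -5-11·λ' ≈ -1.6695 ∉ [-1.4, -0.4) ⇒ out
candidate 4: (m,n)=(-8,9) → π∥ = -8+9·λ ≈ 21.7250, π⊥ = -8+9·λ' ≈ -10.7250 ∉ [-1.4, -0.4) ⇒ out
candidate 5: (m,n)=(-12,7) → π∥ = -12+7·λ ≈ 11.1194, π⊥ = -12+7·λ' ≈ -14.1194 ∉ [-1.4, -0.4) ⇒ out
candidate 6: (m,n)=(2,8) → π∥ = 2+8·λ ≈ 28.4222, π⊥ = 2+8·λ' ≈ -0.4222 ∈ [-1.4, -0.4) ⇒ IN Λ
candidate 7: (m,n)=(8,0) → π∥ = 8+0·λ ≈ 8.0000, π⊥ = 8+0·λ' ≈ 8.0000 ∉ [-1.4, -0.4) ⇒ out

1, 6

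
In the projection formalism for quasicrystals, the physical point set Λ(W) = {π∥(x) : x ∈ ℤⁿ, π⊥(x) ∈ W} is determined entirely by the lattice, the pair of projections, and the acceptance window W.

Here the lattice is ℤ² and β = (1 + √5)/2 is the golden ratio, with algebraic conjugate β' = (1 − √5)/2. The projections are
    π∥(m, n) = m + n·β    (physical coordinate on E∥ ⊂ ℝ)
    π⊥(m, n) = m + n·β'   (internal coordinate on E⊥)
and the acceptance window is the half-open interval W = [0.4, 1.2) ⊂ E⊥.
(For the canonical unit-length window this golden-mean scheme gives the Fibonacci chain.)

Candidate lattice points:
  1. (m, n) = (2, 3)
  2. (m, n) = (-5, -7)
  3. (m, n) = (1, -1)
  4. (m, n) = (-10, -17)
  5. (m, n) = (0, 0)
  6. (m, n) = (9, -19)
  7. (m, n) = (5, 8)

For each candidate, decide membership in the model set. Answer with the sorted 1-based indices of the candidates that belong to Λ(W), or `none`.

β' = (1−√5)/2 ≈ -0.618034.
candidate 1: (m,n)=(2,3) → π∥ = 2+3·β ≈ 6.854102, π⊥ = 2+3·β' ≈ 0.145898 ∉ [0.4, 1.2) ⇒ out
candidate 2: (m,n)=(-5,-7) → π∥ = -5-7·β ≈ -16.326238, π⊥ = -5-7·β' ≈ -0.673762 ∉ [0.4, 1.2) ⇒ out
candidate 3: (m,n)=(1,-1) → π∥ = 1-1·β ≈ -0.618034, π⊥ = 1-1·β' ≈ 1.618034 ∉ [0.4, 1.2) ⇒ out
candidate 4: (m,n)=(-10,-17) → π∥ = -10-17·β ≈ -37.506578, π⊥ = -10-17·β' ≈ 0.506578 ∈ [0.4, 1.2) ⇒ IN Λ
candidate 5: (m,n)=(0,0) → π∥ = 0+0·β ≈ 0.000000, π⊥ = 0+0·β' ≈ 0.000000 ∉ [0.4, 1.2) ⇒ out
candidate 6: (m,n)=(9,-19) → π∥ = 9-19·β ≈ -21.742646, π⊥ = 9-19·β' ≈ 20.742646 ∉ [0.4, 1.2) ⇒ out
candidate 7: (m,n)=(5,8) → π∥ = 5+8·β ≈ 17.944272, π⊥ = 5+8·β' ≈ 0.055728 ∉ [0.4, 1.2) ⇒ out

4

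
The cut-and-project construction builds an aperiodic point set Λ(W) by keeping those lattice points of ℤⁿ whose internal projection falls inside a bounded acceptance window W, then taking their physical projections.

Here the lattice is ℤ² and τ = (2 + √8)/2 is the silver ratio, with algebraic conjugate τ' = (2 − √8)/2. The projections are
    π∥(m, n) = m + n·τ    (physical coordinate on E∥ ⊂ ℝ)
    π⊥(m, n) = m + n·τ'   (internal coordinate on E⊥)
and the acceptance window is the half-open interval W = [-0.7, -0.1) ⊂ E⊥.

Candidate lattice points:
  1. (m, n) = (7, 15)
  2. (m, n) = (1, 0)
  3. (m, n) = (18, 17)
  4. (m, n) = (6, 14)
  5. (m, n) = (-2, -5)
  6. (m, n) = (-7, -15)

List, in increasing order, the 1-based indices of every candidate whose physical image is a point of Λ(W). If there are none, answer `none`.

none

τ' = (2−√8)/2 ≈ -0.414214.
#1 (7,15): internal coord 7 + (15)·τ' = +0.786797; +0.786797 ∉ [-0.7, -0.1) → out
#2 (1,0): internal coord 1 + (0)·τ' = +1.000000; +1.000000 ∉ [-0.7, -0.1) → out
#3 (18,17): internal coord 18 + (17)·τ' = +10.958369; +10.958369 ∉ [-0.7, -0.1) → out
#4 (6,14): internal coord 6 + (14)·τ' = +0.201010; +0.201010 ∉ [-0.7, -0.1) → out
#5 (-2,-5): internal coord -2 + (-5)·τ' = +0.071068; +0.071068 ∉ [-0.7, -0.1) → out
#6 (-7,-15): internal coord -7 + (-15)·τ' = -0.786797; -0.786797 ∉ [-0.7, -0.1) → out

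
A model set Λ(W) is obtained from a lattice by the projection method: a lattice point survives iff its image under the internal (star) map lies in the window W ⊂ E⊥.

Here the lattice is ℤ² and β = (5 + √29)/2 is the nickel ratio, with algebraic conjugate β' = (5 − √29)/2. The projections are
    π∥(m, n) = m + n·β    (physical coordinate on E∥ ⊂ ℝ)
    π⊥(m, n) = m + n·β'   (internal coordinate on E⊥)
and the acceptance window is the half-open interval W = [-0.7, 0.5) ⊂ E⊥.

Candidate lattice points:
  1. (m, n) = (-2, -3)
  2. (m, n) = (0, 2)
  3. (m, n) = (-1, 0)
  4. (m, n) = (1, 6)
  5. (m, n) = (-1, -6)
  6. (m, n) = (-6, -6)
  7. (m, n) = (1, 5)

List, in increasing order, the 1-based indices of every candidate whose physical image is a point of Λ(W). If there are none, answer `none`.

2, 4, 5, 7

Numerically β ≈ 5.19258 and β' = −1/β ≈ -0.19258.
candidate 1: (m,n)=(-2,-3) → π∥ = -2-3·β ≈ -17.57775, π⊥ = -2-3·β' ≈ -1.42225 ∉ [-0.7, 0.5) ⇒ out
candidate 2: (m,n)=(0,2) → π∥ = 0+2·β ≈ 10.38516, π⊥ = 0+2·β' ≈ -0.38516 ∈ [-0.7, 0.5) ⇒ IN Λ
candidate 3: (m,n)=(-1,0) → π∥ = -1+0·β ≈ -1.00000, π⊥ = -1+0·β' ≈ -1.00000 ∉ [-0.7, 0.5) ⇒ out
candidate 4: (m,n)=(1,6) → π∥ = 1+6·β ≈ 32.15549, π⊥ = 1+6·β' ≈ -0.15549 ∈ [-0.7, 0.5) ⇒ IN Λ
candidate 5: (m,n)=(-1,-6) → π∥ = -1-6·β ≈ -32.15549, π⊥ = -1-6·β' ≈ 0.15549 ∈ [-0.7, 0.5) ⇒ IN Λ
candidate 6: (m,n)=(-6,-6) → π∥ = -6-6·β ≈ -37.15549, π⊥ = -6-6·β' ≈ -4.84451 ∉ [-0.7, 0.5) ⇒ out
candidate 7: (m,n)=(1,5) → π∥ = 1+5·β ≈ 26.96291, π⊥ = 1+5·β' ≈ 0.03709 ∈ [-0.7, 0.5) ⇒ IN Λ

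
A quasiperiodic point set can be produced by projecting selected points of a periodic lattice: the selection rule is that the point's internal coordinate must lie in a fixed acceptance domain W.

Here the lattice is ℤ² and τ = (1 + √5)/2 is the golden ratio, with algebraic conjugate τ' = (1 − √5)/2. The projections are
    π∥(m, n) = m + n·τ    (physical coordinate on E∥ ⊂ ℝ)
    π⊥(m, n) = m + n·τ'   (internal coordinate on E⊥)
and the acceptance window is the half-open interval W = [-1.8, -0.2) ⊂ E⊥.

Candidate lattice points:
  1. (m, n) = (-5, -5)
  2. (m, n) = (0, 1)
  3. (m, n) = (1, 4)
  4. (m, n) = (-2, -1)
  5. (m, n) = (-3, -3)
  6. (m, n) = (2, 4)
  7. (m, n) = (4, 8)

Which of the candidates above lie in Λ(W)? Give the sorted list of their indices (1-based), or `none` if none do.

2, 3, 4, 5, 6, 7

Numerically τ ≈ 1.6180 and τ' = −1/τ ≈ -0.6180.
candidate 1: (m,n)=(-5,-5) → π∥ = -5-5·τ ≈ -13.0902, π⊥ = -5-5·τ' ≈ -1.9098 ∉ [-1.8, -0.2) ⇒ out
candidate 2: (m,n)=(0,1) → π∥ = 0+1·τ ≈ 1.6180, π⊥ = 0+1·τ' ≈ -0.6180 ∈ [-1.8, -0.2) ⇒ IN Λ
candidate 3: (m,n)=(1,4) → π∥ = 1+4·τ ≈ 7.4721, π⊥ = 1+4·τ' ≈ -1.4721 ∈ [-1.8, -0.2) ⇒ IN Λ
candidate 4: (m,n)=(-2,-1) → π∥ = -2-1·τ ≈ -3.6180, π⊥ = -2-1·τ' ≈ -1.3820 ∈ [-1.8, -0.2) ⇒ IN Λ
candidate 5: (m,n)=(-3,-3) → π∥ = -3-3·τ ≈ -7.8541, π⊥ = -3-3·τ' ≈ -1.1459 ∈ [-1.8, -0.2) ⇒ IN Λ
candidate 6: (m,n)=(2,4) → π∥ = 2+4·τ ≈ 8.4721, π⊥ = 2+4·τ' ≈ -0.4721 ∈ [-1.8, -0.2) ⇒ IN Λ
candidate 7: (m,n)=(4,8) → π∥ = 4+8·τ ≈ 16.9443, π⊥ = 4+8·τ' ≈ -0.9443 ∈ [-1.8, -0.2) ⇒ IN Λ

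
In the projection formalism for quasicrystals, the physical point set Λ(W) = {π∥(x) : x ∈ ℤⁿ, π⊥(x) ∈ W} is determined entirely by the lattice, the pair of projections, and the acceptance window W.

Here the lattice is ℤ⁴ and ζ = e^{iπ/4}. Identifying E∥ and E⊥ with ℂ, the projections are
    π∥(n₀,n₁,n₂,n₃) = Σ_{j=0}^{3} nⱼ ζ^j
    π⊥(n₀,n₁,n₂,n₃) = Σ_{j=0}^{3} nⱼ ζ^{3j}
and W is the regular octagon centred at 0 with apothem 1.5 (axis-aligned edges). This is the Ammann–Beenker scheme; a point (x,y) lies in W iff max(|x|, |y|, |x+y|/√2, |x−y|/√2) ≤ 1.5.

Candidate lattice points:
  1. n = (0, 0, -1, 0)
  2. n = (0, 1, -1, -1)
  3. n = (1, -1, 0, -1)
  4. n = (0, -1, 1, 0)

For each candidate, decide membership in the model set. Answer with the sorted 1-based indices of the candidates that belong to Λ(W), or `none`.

1

With ζ = e^{iπ/4} the internal vectors are ζ^0,ζ^3,ζ^6,ζ^9.
candidate 1: n = (0, 0, -1, 0) → π⊥ ≈ (+0.0000, +1.0000); max(|x|,|y|,|x±y|/√2) = 1.0000 ≤ 1.5 ⇒ ∈ W
candidate 2: n = (0, 1, -1, -1) → π⊥ ≈ (-1.4142, +1.0000); max(|x|,|y|,|x±y|/√2) = 1.7071 > 1.5 ⇒ ∉ W
candidate 3: n = (1, -1, 0, -1) → π⊥ ≈ (+1.0000, -1.4142); max(|x|,|y|,|x±y|/√2) = 1.7071 > 1.5 ⇒ ∉ W
candidate 4: n = (0, -1, 1, 0) → π⊥ ≈ (+0.7071, -1.7071); max(|x|,|y|,|x±y|/√2) = 1.7071 > 1.5 ⇒ ∉ W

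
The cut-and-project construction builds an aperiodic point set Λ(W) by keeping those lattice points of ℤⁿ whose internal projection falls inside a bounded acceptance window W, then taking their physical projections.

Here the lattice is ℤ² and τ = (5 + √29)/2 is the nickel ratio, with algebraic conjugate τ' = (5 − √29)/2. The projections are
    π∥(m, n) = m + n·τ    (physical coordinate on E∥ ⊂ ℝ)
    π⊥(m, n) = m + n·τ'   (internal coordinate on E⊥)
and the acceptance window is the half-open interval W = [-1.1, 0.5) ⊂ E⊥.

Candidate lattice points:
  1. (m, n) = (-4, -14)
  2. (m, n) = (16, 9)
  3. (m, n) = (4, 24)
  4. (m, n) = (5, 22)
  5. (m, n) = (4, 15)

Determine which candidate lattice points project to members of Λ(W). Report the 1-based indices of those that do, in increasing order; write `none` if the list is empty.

3

Compute τ' = (5−√29)/2 = -0.19258, so π⊥(m,n) = m -0.19258·n.
candidate 1: (m,n)=(-4,-14) → π∥ = -4-14·τ ≈ -76.69615, π⊥ = -4-14·τ' ≈ -1.30385 ∉ [-1.1, 0.5) ⇒ out
candidate 2: (m,n)=(16,9) → π∥ = 16+9·τ ≈ 62.73324, π⊥ = 16+9·τ' ≈ 14.26676 ∉ [-1.1, 0.5) ⇒ out
candidate 3: (m,n)=(4,24) → π∥ = 4+24·τ ≈ 128.62198, π⊥ = 4+24·τ' ≈ -0.62198 ∈ [-1.1, 0.5) ⇒ IN Λ
candidate 4: (m,n)=(5,22) → π∥ = 5+22·τ ≈ 119.23681, π⊥ = 5+22·τ' ≈ 0.76319 ∉ [-1.1, 0.5) ⇒ out
candidate 5: (m,n)=(4,15) → π∥ = 4+15·τ ≈ 81.88874, π⊥ = 4+15·τ' ≈ 1.11126 ∉ [-1.1, 0.5) ⇒ out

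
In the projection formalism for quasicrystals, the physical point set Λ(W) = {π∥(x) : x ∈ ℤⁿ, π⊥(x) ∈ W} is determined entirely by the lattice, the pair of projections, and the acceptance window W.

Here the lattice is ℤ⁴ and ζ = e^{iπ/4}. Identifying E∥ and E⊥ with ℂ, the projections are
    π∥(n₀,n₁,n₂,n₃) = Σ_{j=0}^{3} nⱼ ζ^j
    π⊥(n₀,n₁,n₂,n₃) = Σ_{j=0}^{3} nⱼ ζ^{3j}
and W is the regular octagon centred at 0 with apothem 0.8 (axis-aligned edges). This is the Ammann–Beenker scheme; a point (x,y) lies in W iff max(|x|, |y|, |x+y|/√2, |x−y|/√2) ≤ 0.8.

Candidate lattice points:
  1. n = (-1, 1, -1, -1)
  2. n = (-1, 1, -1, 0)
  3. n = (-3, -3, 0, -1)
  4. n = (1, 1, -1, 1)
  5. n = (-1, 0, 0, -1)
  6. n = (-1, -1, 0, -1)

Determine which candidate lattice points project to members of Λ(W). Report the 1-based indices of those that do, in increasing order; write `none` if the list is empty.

none

π⊥(n) = n₀ + n₁ζ³ + n₂ζ⁶ + n₃ζ⁹ where ζ = e^{iπ/4}.
#1 (-1, 1, -1, -1): internal (-2.4142, 1.0000); octagon support 2.4142 vs apothem 0.8 → ∉ W
#2 (-1, 1, -1, 0): internal (-1.7071, 1.7071); octagon support 2.4142 vs apothem 0.8 → ∉ W
#3 (-3, -3, 0, -1): internal (-1.5858, -2.8284); octagon support 3.1213 vs apothem 0.8 → ∉ W
#4 (1, 1, -1, 1): internal (1.0000, 2.4142); octagon support 2.4142 vs apothem 0.8 → ∉ W
#5 (-1, 0, 0, -1): internal (-1.7071, -0.7071); octagon support 1.7071 vs apothem 0.8 → ∉ W
#6 (-1, -1, 0, -1): internal (-1.0000, -1.4142); octagon support 1.7071 vs apothem 0.8 → ∉ W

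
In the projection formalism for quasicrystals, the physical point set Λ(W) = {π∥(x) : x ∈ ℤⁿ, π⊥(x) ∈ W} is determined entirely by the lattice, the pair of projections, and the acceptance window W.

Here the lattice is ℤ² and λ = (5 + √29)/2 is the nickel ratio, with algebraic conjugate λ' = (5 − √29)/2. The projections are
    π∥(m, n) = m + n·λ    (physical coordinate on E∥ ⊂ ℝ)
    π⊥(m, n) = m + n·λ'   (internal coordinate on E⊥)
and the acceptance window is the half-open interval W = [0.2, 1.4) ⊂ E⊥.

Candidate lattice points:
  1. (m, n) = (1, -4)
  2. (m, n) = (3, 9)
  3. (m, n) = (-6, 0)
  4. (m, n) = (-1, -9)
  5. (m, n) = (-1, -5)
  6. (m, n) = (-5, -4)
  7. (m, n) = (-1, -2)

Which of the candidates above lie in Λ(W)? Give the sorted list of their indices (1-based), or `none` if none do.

2, 4

Numerically λ ≈ 5.19258 and λ' = −1/λ ≈ -0.19258.
candidate 1: (m,n)=(1,-4) → π∥ = 1-4·λ ≈ -19.77033, π⊥ = 1-4·λ' ≈ 1.77033 ∉ [0.2, 1.4) ⇒ out
candidate 2: (m,n)=(3,9) → π∥ = 3+9·λ ≈ 49.73324, π⊥ = 3+9·λ' ≈ 1.26676 ∈ [0.2, 1.4) ⇒ IN Λ
candidate 3: (m,n)=(-6,0) → π∥ = -6+0·λ ≈ -6.00000, π⊥ = -6+0·λ' ≈ -6.00000 ∉ [0.2, 1.4) ⇒ out
candidate 4: (m,n)=(-1,-9) → π∥ = -1-9·λ ≈ -47.73324, π⊥ = -1-9·λ' ≈ 0.73324 ∈ [0.2, 1.4) ⇒ IN Λ
candidate 5: (m,n)=(-1,-5) → π∥ = -1-5·λ ≈ -26.96291, π⊥ = -1-5·λ' ≈ -0.03709 ∉ [0.2, 1.4) ⇒ out
candidate 6: (m,n)=(-5,-4) → π∥ = -5-4·λ ≈ -25.77033, π⊥ = -5-4·λ' ≈ -4.22967 ∉ [0.2, 1.4) ⇒ out
candidate 7: (m,n)=(-1,-2) → π∥ = -1-2·λ ≈ -11.38516, π⊥ = -1-2·λ' ≈ -0.61484 ∉ [0.2, 1.4) ⇒ out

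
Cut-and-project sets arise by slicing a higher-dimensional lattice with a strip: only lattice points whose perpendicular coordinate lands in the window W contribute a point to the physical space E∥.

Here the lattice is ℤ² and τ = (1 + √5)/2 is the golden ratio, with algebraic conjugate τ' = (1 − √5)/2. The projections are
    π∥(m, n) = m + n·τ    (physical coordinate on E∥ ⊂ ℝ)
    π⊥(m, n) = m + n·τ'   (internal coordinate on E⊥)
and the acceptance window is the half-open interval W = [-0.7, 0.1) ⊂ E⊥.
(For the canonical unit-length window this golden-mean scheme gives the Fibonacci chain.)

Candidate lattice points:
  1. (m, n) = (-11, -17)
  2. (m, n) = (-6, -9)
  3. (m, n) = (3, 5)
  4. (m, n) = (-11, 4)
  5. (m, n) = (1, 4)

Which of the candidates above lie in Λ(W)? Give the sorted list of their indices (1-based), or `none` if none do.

1, 2, 3

τ' = (1−√5)/2 ≈ -0.6180.
candidate 1: (m,n)=(-11,-17) → π∥ = -11-17·τ ≈ -38.5066, π⊥ = -11-17·τ' ≈ -0.4934 ∈ [-0.7, 0.1) ⇒ IN Λ
candidate 2: (m,n)=(-6,-9) → π∥ = -6-9·τ ≈ -20.5623, π⊥ = -6-9·τ' ≈ -0.4377 ∈ [-0.7, 0.1) ⇒ IN Λ
candidate 3: (m,n)=(3,5) → π∥ = 3+5·τ ≈ 11.0902, π⊥ = 3+5·τ' ≈ -0.0902 ∈ [-0.7, 0.1) ⇒ IN Λ
candidate 4: (m,n)=(-11,4) → π∥ = -11+4·τ ≈ -4.5279, π⊥ = -11+4·τ' ≈ -13.4721 ∉ [-0.7, 0.1) ⇒ out
candidate 5: (m,n)=(1,4) → π∥ = 1+4·τ ≈ 7.4721, π⊥ = 1+4·τ' ≈ -1.4721 ∉ [-0.7, 0.1) ⇒ out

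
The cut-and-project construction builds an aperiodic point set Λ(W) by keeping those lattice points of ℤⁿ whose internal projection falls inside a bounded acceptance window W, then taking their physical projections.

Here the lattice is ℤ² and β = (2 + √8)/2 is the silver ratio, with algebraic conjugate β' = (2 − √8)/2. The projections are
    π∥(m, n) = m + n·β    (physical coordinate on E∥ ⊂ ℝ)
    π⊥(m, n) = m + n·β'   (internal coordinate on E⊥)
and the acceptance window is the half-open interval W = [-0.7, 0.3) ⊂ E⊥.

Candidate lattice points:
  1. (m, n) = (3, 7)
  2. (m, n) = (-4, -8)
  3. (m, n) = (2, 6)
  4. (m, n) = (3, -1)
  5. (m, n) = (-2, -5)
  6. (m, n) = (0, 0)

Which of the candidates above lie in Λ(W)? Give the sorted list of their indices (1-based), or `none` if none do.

β' = (2−√8)/2 ≈ -0.41421.
candidate 1: (m,n)=(3,7) → π∥ = 3+7·β ≈ 19.89949, π⊥ = 3+7·β' ≈ 0.10051 ∈ [-0.7, 0.3) ⇒ IN Λ
candidate 2: (m,n)=(-4,-8) → π∥ = -4-8·β ≈ -23.31371, π⊥ = -4-8·β' ≈ -0.68629 ∈ [-0.7, 0.3) ⇒ IN Λ
candidate 3: (m,n)=(2,6) → π∥ = 2+6·β ≈ 16.48528, π⊥ = 2+6·β' ≈ -0.48528 ∈ [-0.7, 0.3) ⇒ IN Λ
candidate 4: (m,n)=(3,-1) → π∥ = 3-1·β ≈ 0.58579, π⊥ = 3-1·β' ≈ 3.41421 ∉ [-0.7, 0.3) ⇒ out
candidate 5: (m,n)=(-2,-5) → π∥ = -2-5·β ≈ -14.07107, π⊥ = -2-5·β' ≈ 0.07107 ∈ [-0.7, 0.3) ⇒ IN Λ
candidate 6: (m,n)=(0,0) → π∥ = 0+0·β ≈ 0.00000, π⊥ = 0+0·β' ≈ 0.00000 ∈ [-0.7, 0.3) ⇒ IN Λ

1, 2, 3, 5, 6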